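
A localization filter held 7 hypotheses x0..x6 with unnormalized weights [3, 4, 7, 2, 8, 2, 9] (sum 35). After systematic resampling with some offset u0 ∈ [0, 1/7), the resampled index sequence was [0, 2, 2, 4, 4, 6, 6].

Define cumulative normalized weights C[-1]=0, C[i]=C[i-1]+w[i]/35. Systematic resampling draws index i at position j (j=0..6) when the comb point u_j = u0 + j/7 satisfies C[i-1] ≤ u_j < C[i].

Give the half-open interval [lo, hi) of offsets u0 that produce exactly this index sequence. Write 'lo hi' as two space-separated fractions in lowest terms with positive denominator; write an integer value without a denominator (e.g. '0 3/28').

C = [3/35, 1/5, 2/5, 16/35, 24/35, 26/35, 1]
j=0 picked index 0: u0 ∈ [0, 3/35)
j=1 picked index 2: u0 ∈ [2/35, 9/35)
j=2 picked index 2: u0 ∈ [-3/35, 4/35)
j=3 picked index 4: u0 ∈ [1/35, 9/35)
j=4 picked index 4: u0 ∈ [-4/35, 4/35)
j=5 picked index 6: u0 ∈ [1/35, 2/7)
j=6 picked index 6: u0 ∈ [-4/35, 1/7)
intersection: [2/35, 3/35)

2/35 3/35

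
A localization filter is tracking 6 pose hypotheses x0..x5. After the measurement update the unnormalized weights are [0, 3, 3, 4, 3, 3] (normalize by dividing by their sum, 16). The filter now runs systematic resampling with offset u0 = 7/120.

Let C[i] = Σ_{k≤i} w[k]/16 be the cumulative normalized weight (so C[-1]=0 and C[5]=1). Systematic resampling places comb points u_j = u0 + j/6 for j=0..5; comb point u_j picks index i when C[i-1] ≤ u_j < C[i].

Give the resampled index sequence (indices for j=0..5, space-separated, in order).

C = [0, 3/16, 3/8, 5/8, 13/16, 1]
j=0: u_0=7/120 ∈ [0, 3/16) → index 1
j=1: u_1=9/40 ∈ [3/16, 3/8) → index 2
j=2: u_2=47/120 ∈ [3/8, 5/8) → index 3
j=3: u_3=67/120 ∈ [3/8, 5/8) → index 3
j=4: u_4=29/40 ∈ [5/8, 13/16) → index 4
j=5: u_5=107/120 ∈ [13/16, 1) → index 5

1 2 3 3 4 5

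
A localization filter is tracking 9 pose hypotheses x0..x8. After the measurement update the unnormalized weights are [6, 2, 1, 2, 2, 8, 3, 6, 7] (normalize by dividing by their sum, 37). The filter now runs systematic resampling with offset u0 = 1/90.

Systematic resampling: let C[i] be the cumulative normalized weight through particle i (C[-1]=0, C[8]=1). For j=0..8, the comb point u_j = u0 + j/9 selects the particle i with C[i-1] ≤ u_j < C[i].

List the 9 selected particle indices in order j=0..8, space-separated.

C = [6/37, 8/37, 9/37, 11/37, 13/37, 21/37, 24/37, 30/37, 1]
j=0: u_0=1/90 ∈ [0, 6/37) → index 0
j=1: u_1=11/90 ∈ [0, 6/37) → index 0
j=2: u_2=7/30 ∈ [8/37, 9/37) → index 2
j=3: u_3=31/90 ∈ [11/37, 13/37) → index 4
j=4: u_4=41/90 ∈ [13/37, 21/37) → index 5
j=5: u_5=17/30 ∈ [13/37, 21/37) → index 5
j=6: u_6=61/90 ∈ [24/37, 30/37) → index 7
j=7: u_7=71/90 ∈ [24/37, 30/37) → index 7
j=8: u_8=9/10 ∈ [30/37, 1) → index 8

0 0 2 4 5 5 7 7 8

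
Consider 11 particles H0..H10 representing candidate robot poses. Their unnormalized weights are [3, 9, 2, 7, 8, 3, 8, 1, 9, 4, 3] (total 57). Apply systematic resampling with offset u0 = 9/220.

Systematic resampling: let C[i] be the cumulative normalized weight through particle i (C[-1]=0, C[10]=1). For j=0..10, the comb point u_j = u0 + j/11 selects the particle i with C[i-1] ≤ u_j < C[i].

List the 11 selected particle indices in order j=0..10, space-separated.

0 1 2 3 4 4 6 6 8 8 10

C = [1/19, 4/19, 14/57, 7/19, 29/57, 32/57, 40/57, 41/57, 50/57, 18/19, 1]
j=0: u_0=9/220 ∈ [0, 1/19) → index 0
j=1: u_1=29/220 ∈ [1/19, 4/19) → index 1
j=2: u_2=49/220 ∈ [4/19, 14/57) → index 2
j=3: u_3=69/220 ∈ [14/57, 7/19) → index 3
j=4: u_4=89/220 ∈ [7/19, 29/57) → index 4
j=5: u_5=109/220 ∈ [7/19, 29/57) → index 4
j=6: u_6=129/220 ∈ [32/57, 40/57) → index 6
j=7: u_7=149/220 ∈ [32/57, 40/57) → index 6
j=8: u_8=169/220 ∈ [41/57, 50/57) → index 8
j=9: u_9=189/220 ∈ [41/57, 50/57) → index 8
j=10: u_10=19/20 ∈ [18/19, 1) → index 10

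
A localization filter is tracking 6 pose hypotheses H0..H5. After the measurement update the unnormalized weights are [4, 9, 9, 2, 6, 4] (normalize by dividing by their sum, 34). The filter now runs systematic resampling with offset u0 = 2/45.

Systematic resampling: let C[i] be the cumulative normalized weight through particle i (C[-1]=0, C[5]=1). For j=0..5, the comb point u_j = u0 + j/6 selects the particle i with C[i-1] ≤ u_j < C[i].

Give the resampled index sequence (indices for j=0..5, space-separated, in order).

0 1 1 2 4 4

C = [2/17, 13/34, 11/17, 12/17, 15/17, 1]
j=0: u_0=2/45 ∈ [0, 2/17) → index 0
j=1: u_1=19/90 ∈ [2/17, 13/34) → index 1
j=2: u_2=17/45 ∈ [2/17, 13/34) → index 1
j=3: u_3=49/90 ∈ [13/34, 11/17) → index 2
j=4: u_4=32/45 ∈ [12/17, 15/17) → index 4
j=5: u_5=79/90 ∈ [12/17, 15/17) → index 4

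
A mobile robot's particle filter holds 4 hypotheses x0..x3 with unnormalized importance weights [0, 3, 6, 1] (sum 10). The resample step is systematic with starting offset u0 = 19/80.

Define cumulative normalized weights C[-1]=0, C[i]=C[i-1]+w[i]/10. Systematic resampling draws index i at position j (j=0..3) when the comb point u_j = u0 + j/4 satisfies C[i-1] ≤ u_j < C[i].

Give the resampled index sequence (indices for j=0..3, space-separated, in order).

C = [0, 3/10, 9/10, 1]
j=0: u_0=19/80 ∈ [0, 3/10) → index 1
j=1: u_1=39/80 ∈ [3/10, 9/10) → index 2
j=2: u_2=59/80 ∈ [3/10, 9/10) → index 2
j=3: u_3=79/80 ∈ [9/10, 1) → index 3

1 2 2 3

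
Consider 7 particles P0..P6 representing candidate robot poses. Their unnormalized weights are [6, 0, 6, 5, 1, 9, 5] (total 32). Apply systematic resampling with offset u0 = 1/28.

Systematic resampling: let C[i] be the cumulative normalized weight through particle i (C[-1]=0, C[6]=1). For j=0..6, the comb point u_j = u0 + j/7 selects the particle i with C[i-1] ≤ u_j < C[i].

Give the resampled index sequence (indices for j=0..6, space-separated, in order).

0 0 2 3 5 5 6

C = [3/16, 3/16, 3/8, 17/32, 9/16, 27/32, 1]
j=0: u_0=1/28 ∈ [0, 3/16) → index 0
j=1: u_1=5/28 ∈ [0, 3/16) → index 0
j=2: u_2=9/28 ∈ [3/16, 3/8) → index 2
j=3: u_3=13/28 ∈ [3/8, 17/32) → index 3
j=4: u_4=17/28 ∈ [9/16, 27/32) → index 5
j=5: u_5=3/4 ∈ [9/16, 27/32) → index 5
j=6: u_6=25/28 ∈ [27/32, 1) → index 6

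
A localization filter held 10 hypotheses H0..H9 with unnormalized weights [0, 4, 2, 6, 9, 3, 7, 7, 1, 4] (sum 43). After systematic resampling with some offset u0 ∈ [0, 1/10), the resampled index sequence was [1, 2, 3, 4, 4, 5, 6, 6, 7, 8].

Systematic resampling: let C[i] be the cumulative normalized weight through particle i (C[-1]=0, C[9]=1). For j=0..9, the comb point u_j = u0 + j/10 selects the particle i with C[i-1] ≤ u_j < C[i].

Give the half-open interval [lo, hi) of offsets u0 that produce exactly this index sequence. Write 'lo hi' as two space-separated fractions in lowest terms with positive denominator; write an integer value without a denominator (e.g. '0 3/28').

0 3/430

C = [0, 4/43, 6/43, 12/43, 21/43, 24/43, 31/43, 38/43, 39/43, 1]
j=0 picked index 1: u0 ∈ [0, 4/43)
j=1 picked index 2: u0 ∈ [-3/430, 17/430)
j=2 picked index 3: u0 ∈ [-13/215, 17/215)
j=3 picked index 4: u0 ∈ [-9/430, 81/430)
j=4 picked index 4: u0 ∈ [-26/215, 19/215)
j=5 picked index 5: u0 ∈ [-1/86, 5/86)
j=6 picked index 6: u0 ∈ [-9/215, 26/215)
j=7 picked index 6: u0 ∈ [-61/430, 9/430)
j=8 picked index 7: u0 ∈ [-17/215, 18/215)
j=9 picked index 8: u0 ∈ [-7/430, 3/430)
intersection: [0, 3/430)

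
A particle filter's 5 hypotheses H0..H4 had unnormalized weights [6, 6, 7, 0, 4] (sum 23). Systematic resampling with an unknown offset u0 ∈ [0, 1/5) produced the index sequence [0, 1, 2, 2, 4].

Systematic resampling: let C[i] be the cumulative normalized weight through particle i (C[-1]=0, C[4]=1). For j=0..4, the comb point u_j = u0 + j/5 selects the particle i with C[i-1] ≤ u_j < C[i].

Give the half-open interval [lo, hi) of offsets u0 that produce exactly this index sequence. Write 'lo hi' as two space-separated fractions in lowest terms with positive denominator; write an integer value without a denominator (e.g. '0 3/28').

14/115 1/5

C = [6/23, 12/23, 19/23, 19/23, 1]
j=0 picked index 0: u0 ∈ [0, 6/23)
j=1 picked index 1: u0 ∈ [7/115, 37/115)
j=2 picked index 2: u0 ∈ [14/115, 49/115)
j=3 picked index 2: u0 ∈ [-9/115, 26/115)
j=4 picked index 4: u0 ∈ [3/115, 1/5)
intersection: [14/115, 1/5)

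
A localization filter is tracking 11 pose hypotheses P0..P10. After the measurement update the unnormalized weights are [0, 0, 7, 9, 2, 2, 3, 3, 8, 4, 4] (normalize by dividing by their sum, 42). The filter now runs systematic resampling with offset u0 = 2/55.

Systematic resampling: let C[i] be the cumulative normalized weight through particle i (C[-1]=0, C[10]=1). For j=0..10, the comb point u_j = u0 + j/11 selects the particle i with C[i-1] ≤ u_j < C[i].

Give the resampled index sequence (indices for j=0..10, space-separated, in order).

2 2 3 3 4 6 7 8 8 9 10

C = [0, 0, 1/6, 8/21, 3/7, 10/21, 23/42, 13/21, 17/21, 19/21, 1]
j=0: u_0=2/55 ∈ [0, 1/6) → index 2
j=1: u_1=7/55 ∈ [0, 1/6) → index 2
j=2: u_2=12/55 ∈ [1/6, 8/21) → index 3
j=3: u_3=17/55 ∈ [1/6, 8/21) → index 3
j=4: u_4=2/5 ∈ [8/21, 3/7) → index 4
j=5: u_5=27/55 ∈ [10/21, 23/42) → index 6
j=6: u_6=32/55 ∈ [23/42, 13/21) → index 7
j=7: u_7=37/55 ∈ [13/21, 17/21) → index 8
j=8: u_8=42/55 ∈ [13/21, 17/21) → index 8
j=9: u_9=47/55 ∈ [17/21, 19/21) → index 9
j=10: u_10=52/55 ∈ [19/21, 1) → index 10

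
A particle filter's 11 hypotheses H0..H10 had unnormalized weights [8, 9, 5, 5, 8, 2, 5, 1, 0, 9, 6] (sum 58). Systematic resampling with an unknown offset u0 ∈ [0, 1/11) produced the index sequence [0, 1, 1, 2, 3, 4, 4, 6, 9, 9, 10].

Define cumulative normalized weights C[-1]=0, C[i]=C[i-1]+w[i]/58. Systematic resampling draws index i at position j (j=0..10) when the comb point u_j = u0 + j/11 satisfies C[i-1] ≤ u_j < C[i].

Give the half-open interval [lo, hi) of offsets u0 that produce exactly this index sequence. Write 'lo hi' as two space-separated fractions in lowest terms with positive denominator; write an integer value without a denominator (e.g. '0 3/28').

C = [4/29, 17/58, 11/29, 27/58, 35/58, 37/58, 21/29, 43/58, 43/58, 26/29, 1]
j=0 picked index 0: u0 ∈ [0, 4/29)
j=1 picked index 1: u0 ∈ [15/319, 129/638)
j=2 picked index 1: u0 ∈ [-14/319, 71/638)
j=3 picked index 2: u0 ∈ [13/638, 34/319)
j=4 picked index 3: u0 ∈ [5/319, 65/638)
j=5 picked index 4: u0 ∈ [7/638, 95/638)
j=6 picked index 4: u0 ∈ [-51/638, 37/638)
j=7 picked index 6: u0 ∈ [1/638, 28/319)
j=8 picked index 9: u0 ∈ [9/638, 54/319)
j=9 picked index 9: u0 ∈ [-49/638, 25/319)
j=10 picked index 10: u0 ∈ [-4/319, 1/11)
intersection: [15/319, 37/638)

15/319 37/638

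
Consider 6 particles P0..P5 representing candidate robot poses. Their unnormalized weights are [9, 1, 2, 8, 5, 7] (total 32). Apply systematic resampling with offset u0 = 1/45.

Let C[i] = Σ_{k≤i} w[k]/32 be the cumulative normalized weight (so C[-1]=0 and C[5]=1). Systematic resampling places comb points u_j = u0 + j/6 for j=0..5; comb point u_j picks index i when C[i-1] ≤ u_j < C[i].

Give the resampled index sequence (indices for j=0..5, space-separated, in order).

0 0 2 3 4 5

C = [9/32, 5/16, 3/8, 5/8, 25/32, 1]
j=0: u_0=1/45 ∈ [0, 9/32) → index 0
j=1: u_1=17/90 ∈ [0, 9/32) → index 0
j=2: u_2=16/45 ∈ [5/16, 3/8) → index 2
j=3: u_3=47/90 ∈ [3/8, 5/8) → index 3
j=4: u_4=31/45 ∈ [5/8, 25/32) → index 4
j=5: u_5=77/90 ∈ [25/32, 1) → index 5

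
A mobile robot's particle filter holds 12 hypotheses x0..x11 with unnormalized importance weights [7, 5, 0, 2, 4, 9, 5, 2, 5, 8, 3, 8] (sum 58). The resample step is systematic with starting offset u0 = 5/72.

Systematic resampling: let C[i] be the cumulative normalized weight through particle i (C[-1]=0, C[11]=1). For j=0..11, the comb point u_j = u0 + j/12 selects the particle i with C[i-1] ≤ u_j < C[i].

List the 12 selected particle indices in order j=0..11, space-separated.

C = [7/58, 6/29, 6/29, 7/29, 9/29, 27/58, 16/29, 17/29, 39/58, 47/58, 25/29, 1]
j=0: u_0=5/72 ∈ [0, 7/58) → index 0
j=1: u_1=11/72 ∈ [7/58, 6/29) → index 1
j=2: u_2=17/72 ∈ [6/29, 7/29) → index 3
j=3: u_3=23/72 ∈ [9/29, 27/58) → index 5
j=4: u_4=29/72 ∈ [9/29, 27/58) → index 5
j=5: u_5=35/72 ∈ [27/58, 16/29) → index 6
j=6: u_6=41/72 ∈ [16/29, 17/29) → index 7
j=7: u_7=47/72 ∈ [17/29, 39/58) → index 8
j=8: u_8=53/72 ∈ [39/58, 47/58) → index 9
j=9: u_9=59/72 ∈ [47/58, 25/29) → index 10
j=10: u_10=65/72 ∈ [25/29, 1) → index 11
j=11: u_11=71/72 ∈ [25/29, 1) → index 11

0 1 3 5 5 6 7 8 9 10 11 11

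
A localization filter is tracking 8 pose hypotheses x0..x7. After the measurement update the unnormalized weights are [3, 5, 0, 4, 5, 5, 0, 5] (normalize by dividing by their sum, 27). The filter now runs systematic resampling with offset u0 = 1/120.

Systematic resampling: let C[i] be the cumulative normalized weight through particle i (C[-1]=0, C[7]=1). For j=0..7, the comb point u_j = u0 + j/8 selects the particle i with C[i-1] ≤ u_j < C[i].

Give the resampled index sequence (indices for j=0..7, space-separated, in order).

0 1 1 3 4 5 5 7

C = [1/9, 8/27, 8/27, 4/9, 17/27, 22/27, 22/27, 1]
j=0: u_0=1/120 ∈ [0, 1/9) → index 0
j=1: u_1=2/15 ∈ [1/9, 8/27) → index 1
j=2: u_2=31/120 ∈ [1/9, 8/27) → index 1
j=3: u_3=23/60 ∈ [8/27, 4/9) → index 3
j=4: u_4=61/120 ∈ [4/9, 17/27) → index 4
j=5: u_5=19/30 ∈ [17/27, 22/27) → index 5
j=6: u_6=91/120 ∈ [17/27, 22/27) → index 5
j=7: u_7=53/60 ∈ [22/27, 1) → index 7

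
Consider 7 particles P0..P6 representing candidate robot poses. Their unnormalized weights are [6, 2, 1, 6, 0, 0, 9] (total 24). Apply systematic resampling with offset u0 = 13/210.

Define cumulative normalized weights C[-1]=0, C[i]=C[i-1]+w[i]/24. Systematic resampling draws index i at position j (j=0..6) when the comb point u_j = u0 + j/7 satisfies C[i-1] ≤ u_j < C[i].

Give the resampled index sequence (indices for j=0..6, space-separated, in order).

0 0 2 3 6 6 6

C = [1/4, 1/3, 3/8, 5/8, 5/8, 5/8, 1]
j=0: u_0=13/210 ∈ [0, 1/4) → index 0
j=1: u_1=43/210 ∈ [0, 1/4) → index 0
j=2: u_2=73/210 ∈ [1/3, 3/8) → index 2
j=3: u_3=103/210 ∈ [3/8, 5/8) → index 3
j=4: u_4=19/30 ∈ [5/8, 1) → index 6
j=5: u_5=163/210 ∈ [5/8, 1) → index 6
j=6: u_6=193/210 ∈ [5/8, 1) → index 6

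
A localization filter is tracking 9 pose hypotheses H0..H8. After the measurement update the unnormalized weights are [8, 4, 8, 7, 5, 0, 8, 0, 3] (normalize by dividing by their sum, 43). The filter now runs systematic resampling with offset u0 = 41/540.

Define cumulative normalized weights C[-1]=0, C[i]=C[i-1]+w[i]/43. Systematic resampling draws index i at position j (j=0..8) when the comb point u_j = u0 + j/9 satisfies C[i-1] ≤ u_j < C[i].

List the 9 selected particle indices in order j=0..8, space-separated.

0 1 2 2 3 4 4 6 8

C = [8/43, 12/43, 20/43, 27/43, 32/43, 32/43, 40/43, 40/43, 1]
j=0: u_0=41/540 ∈ [0, 8/43) → index 0
j=1: u_1=101/540 ∈ [8/43, 12/43) → index 1
j=2: u_2=161/540 ∈ [12/43, 20/43) → index 2
j=3: u_3=221/540 ∈ [12/43, 20/43) → index 2
j=4: u_4=281/540 ∈ [20/43, 27/43) → index 3
j=5: u_5=341/540 ∈ [27/43, 32/43) → index 4
j=6: u_6=401/540 ∈ [27/43, 32/43) → index 4
j=7: u_7=461/540 ∈ [32/43, 40/43) → index 6
j=8: u_8=521/540 ∈ [40/43, 1) → index 8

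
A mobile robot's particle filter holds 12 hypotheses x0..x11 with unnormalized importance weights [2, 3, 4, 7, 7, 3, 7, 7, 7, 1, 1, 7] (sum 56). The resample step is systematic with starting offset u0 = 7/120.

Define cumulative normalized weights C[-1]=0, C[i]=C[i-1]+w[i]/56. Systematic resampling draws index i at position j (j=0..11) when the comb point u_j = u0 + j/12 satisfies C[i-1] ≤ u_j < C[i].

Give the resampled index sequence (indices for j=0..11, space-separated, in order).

C = [1/28, 5/56, 9/56, 2/7, 23/56, 13/28, 33/56, 5/7, 47/56, 6/7, 7/8, 1]
j=0: u_0=7/120 ∈ [1/28, 5/56) → index 1
j=1: u_1=17/120 ∈ [5/56, 9/56) → index 2
j=2: u_2=9/40 ∈ [9/56, 2/7) → index 3
j=3: u_3=37/120 ∈ [2/7, 23/56) → index 4
j=4: u_4=47/120 ∈ [2/7, 23/56) → index 4
j=5: u_5=19/40 ∈ [13/28, 33/56) → index 6
j=6: u_6=67/120 ∈ [13/28, 33/56) → index 6
j=7: u_7=77/120 ∈ [33/56, 5/7) → index 7
j=8: u_8=29/40 ∈ [5/7, 47/56) → index 8
j=9: u_9=97/120 ∈ [5/7, 47/56) → index 8
j=10: u_10=107/120 ∈ [7/8, 1) → index 11
j=11: u_11=39/40 ∈ [7/8, 1) → index 11

1 2 3 4 4 6 6 7 8 8 11 11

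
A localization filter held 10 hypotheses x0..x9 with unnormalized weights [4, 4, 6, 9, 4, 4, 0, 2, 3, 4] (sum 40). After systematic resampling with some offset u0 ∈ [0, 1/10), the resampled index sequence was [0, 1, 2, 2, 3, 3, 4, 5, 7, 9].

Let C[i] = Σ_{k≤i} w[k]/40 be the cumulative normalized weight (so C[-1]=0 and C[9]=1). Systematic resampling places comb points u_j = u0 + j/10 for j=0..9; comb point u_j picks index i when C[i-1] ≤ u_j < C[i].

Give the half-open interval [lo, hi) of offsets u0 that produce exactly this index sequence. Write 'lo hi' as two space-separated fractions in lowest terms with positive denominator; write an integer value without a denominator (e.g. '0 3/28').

0 1/40

C = [1/10, 1/5, 7/20, 23/40, 27/40, 31/40, 31/40, 33/40, 9/10, 1]
j=0 picked index 0: u0 ∈ [0, 1/10)
j=1 picked index 1: u0 ∈ [0, 1/10)
j=2 picked index 2: u0 ∈ [0, 3/20)
j=3 picked index 2: u0 ∈ [-1/10, 1/20)
j=4 picked index 3: u0 ∈ [-1/20, 7/40)
j=5 picked index 3: u0 ∈ [-3/20, 3/40)
j=6 picked index 4: u0 ∈ [-1/40, 3/40)
j=7 picked index 5: u0 ∈ [-1/40, 3/40)
j=8 picked index 7: u0 ∈ [-1/40, 1/40)
j=9 picked index 9: u0 ∈ [0, 1/10)
intersection: [0, 1/40)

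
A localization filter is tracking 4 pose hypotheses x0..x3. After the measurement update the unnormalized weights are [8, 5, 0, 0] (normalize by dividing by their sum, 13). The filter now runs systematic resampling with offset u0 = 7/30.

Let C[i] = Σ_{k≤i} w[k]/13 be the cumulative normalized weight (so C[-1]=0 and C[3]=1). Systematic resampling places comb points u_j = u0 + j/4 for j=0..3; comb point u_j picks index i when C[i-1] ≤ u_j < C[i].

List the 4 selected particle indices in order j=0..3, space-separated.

C = [8/13, 1, 1, 1]
j=0: u_0=7/30 ∈ [0, 8/13) → index 0
j=1: u_1=29/60 ∈ [0, 8/13) → index 0
j=2: u_2=11/15 ∈ [8/13, 1) → index 1
j=3: u_3=59/60 ∈ [8/13, 1) → index 1

0 0 1 1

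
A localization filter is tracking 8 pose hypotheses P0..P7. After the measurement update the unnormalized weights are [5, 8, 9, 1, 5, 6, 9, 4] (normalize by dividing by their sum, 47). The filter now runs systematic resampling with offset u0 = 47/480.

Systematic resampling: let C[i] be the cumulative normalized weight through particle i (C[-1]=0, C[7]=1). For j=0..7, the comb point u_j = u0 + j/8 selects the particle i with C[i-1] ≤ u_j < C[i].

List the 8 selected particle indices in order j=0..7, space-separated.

0 1 2 3 5 5 6 7

C = [5/47, 13/47, 22/47, 23/47, 28/47, 34/47, 43/47, 1]
j=0: u_0=47/480 ∈ [0, 5/47) → index 0
j=1: u_1=107/480 ∈ [5/47, 13/47) → index 1
j=2: u_2=167/480 ∈ [13/47, 22/47) → index 2
j=3: u_3=227/480 ∈ [22/47, 23/47) → index 3
j=4: u_4=287/480 ∈ [28/47, 34/47) → index 5
j=5: u_5=347/480 ∈ [28/47, 34/47) → index 5
j=6: u_6=407/480 ∈ [34/47, 43/47) → index 6
j=7: u_7=467/480 ∈ [43/47, 1) → index 7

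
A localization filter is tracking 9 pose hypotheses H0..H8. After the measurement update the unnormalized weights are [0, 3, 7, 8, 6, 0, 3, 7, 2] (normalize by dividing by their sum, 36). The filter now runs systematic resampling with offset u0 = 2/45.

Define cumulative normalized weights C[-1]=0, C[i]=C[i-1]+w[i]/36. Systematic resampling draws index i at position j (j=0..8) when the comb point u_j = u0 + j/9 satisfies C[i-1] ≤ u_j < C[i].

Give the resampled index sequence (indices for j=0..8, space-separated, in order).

C = [0, 1/12, 5/18, 1/2, 2/3, 2/3, 3/4, 17/18, 1]
j=0: u_0=2/45 ∈ [0, 1/12) → index 1
j=1: u_1=7/45 ∈ [1/12, 5/18) → index 2
j=2: u_2=4/15 ∈ [1/12, 5/18) → index 2
j=3: u_3=17/45 ∈ [5/18, 1/2) → index 3
j=4: u_4=22/45 ∈ [5/18, 1/2) → index 3
j=5: u_5=3/5 ∈ [1/2, 2/3) → index 4
j=6: u_6=32/45 ∈ [2/3, 3/4) → index 6
j=7: u_7=37/45 ∈ [3/4, 17/18) → index 7
j=8: u_8=14/15 ∈ [3/4, 17/18) → index 7

1 2 2 3 3 4 6 7 7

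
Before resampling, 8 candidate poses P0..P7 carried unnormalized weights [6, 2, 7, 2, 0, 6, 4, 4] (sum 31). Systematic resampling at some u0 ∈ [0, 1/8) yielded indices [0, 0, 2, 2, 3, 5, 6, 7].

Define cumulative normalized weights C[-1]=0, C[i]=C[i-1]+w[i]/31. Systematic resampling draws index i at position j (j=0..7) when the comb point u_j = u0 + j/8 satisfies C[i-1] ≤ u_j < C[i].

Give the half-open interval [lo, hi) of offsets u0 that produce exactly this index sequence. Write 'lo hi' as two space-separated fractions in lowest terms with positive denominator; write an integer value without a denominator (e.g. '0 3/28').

C = [6/31, 8/31, 15/31, 17/31, 17/31, 23/31, 27/31, 1]
j=0 picked index 0: u0 ∈ [0, 6/31)
j=1 picked index 0: u0 ∈ [-1/8, 17/248)
j=2 picked index 2: u0 ∈ [1/124, 29/124)
j=3 picked index 2: u0 ∈ [-29/248, 27/248)
j=4 picked index 3: u0 ∈ [-1/62, 3/62)
j=5 picked index 5: u0 ∈ [-19/248, 29/248)
j=6 picked index 6: u0 ∈ [-1/124, 15/124)
j=7 picked index 7: u0 ∈ [-1/248, 1/8)
intersection: [1/124, 3/62)

1/124 3/62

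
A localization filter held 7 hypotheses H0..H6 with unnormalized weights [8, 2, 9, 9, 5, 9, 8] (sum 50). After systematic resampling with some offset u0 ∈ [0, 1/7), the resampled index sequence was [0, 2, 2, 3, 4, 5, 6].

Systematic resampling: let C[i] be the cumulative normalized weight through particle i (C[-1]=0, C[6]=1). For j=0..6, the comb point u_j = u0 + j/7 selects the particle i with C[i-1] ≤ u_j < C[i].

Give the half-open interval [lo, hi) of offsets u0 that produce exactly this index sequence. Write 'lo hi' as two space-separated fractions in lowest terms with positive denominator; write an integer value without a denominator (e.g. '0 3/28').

2/35 31/350

C = [4/25, 1/5, 19/50, 14/25, 33/50, 21/25, 1]
j=0 picked index 0: u0 ∈ [0, 4/25)
j=1 picked index 2: u0 ∈ [2/35, 83/350)
j=2 picked index 2: u0 ∈ [-3/35, 33/350)
j=3 picked index 3: u0 ∈ [-17/350, 23/175)
j=4 picked index 4: u0 ∈ [-2/175, 31/350)
j=5 picked index 5: u0 ∈ [-19/350, 22/175)
j=6 picked index 6: u0 ∈ [-3/175, 1/7)
intersection: [2/35, 31/350)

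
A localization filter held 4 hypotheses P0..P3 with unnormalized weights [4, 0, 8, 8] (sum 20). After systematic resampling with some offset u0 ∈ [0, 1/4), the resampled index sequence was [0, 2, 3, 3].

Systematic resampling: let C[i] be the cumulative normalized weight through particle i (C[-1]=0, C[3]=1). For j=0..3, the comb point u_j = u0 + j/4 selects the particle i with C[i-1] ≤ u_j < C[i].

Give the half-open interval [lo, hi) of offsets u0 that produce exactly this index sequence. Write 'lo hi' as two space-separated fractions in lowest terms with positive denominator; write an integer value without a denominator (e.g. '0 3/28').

C = [1/5, 1/5, 3/5, 1]
j=0 picked index 0: u0 ∈ [0, 1/5)
j=1 picked index 2: u0 ∈ [-1/20, 7/20)
j=2 picked index 3: u0 ∈ [1/10, 1/2)
j=3 picked index 3: u0 ∈ [-3/20, 1/4)
intersection: [1/10, 1/5)

1/10 1/5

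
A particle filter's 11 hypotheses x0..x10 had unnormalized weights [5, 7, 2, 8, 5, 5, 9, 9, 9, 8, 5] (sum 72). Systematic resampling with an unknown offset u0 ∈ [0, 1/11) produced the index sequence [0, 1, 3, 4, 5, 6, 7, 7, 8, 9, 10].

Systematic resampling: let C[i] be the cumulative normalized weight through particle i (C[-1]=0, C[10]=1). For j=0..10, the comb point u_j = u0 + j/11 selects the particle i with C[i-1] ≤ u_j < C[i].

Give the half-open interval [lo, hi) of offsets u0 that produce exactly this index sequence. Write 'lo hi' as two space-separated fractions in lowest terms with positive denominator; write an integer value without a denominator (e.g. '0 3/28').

C = [5/72, 1/6, 7/36, 11/36, 3/8, 4/9, 41/72, 25/36, 59/72, 67/72, 1]
j=0 picked index 0: u0 ∈ [0, 5/72)
j=1 picked index 1: u0 ∈ [-17/792, 5/66)
j=2 picked index 3: u0 ∈ [5/396, 49/396)
j=3 picked index 4: u0 ∈ [13/396, 9/88)
j=4 picked index 5: u0 ∈ [1/88, 8/99)
j=5 picked index 6: u0 ∈ [-1/99, 91/792)
j=6 picked index 7: u0 ∈ [19/792, 59/396)
j=7 picked index 7: u0 ∈ [-53/792, 23/396)
j=8 picked index 8: u0 ∈ [-13/396, 73/792)
j=9 picked index 9: u0 ∈ [1/792, 89/792)
j=10 picked index 10: u0 ∈ [17/792, 1/11)
intersection: [13/396, 23/396)

13/396 23/396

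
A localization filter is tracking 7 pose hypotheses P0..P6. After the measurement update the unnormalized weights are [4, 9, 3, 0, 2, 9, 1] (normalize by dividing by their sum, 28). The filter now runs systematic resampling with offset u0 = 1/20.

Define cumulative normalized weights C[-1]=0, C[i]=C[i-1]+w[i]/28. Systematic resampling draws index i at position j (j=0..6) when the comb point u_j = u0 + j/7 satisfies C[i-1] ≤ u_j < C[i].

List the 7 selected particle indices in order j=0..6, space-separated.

C = [1/7, 13/28, 4/7, 4/7, 9/14, 27/28, 1]
j=0: u_0=1/20 ∈ [0, 1/7) → index 0
j=1: u_1=27/140 ∈ [1/7, 13/28) → index 1
j=2: u_2=47/140 ∈ [1/7, 13/28) → index 1
j=3: u_3=67/140 ∈ [13/28, 4/7) → index 2
j=4: u_4=87/140 ∈ [4/7, 9/14) → index 4
j=5: u_5=107/140 ∈ [9/14, 27/28) → index 5
j=6: u_6=127/140 ∈ [9/14, 27/28) → index 5

0 1 1 2 4 5 5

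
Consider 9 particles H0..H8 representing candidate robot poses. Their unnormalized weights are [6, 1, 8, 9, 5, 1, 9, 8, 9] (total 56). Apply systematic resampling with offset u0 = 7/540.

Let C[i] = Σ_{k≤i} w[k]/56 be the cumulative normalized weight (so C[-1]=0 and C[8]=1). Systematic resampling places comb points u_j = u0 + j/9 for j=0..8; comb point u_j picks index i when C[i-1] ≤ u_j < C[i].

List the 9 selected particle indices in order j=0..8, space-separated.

0 1 2 3 4 6 6 7 8

C = [3/28, 1/8, 15/56, 3/7, 29/56, 15/28, 39/56, 47/56, 1]
j=0: u_0=7/540 ∈ [0, 3/28) → index 0
j=1: u_1=67/540 ∈ [3/28, 1/8) → index 1
j=2: u_2=127/540 ∈ [1/8, 15/56) → index 2
j=3: u_3=187/540 ∈ [15/56, 3/7) → index 3
j=4: u_4=247/540 ∈ [3/7, 29/56) → index 4
j=5: u_5=307/540 ∈ [15/28, 39/56) → index 6
j=6: u_6=367/540 ∈ [15/28, 39/56) → index 6
j=7: u_7=427/540 ∈ [39/56, 47/56) → index 7
j=8: u_8=487/540 ∈ [47/56, 1) → index 8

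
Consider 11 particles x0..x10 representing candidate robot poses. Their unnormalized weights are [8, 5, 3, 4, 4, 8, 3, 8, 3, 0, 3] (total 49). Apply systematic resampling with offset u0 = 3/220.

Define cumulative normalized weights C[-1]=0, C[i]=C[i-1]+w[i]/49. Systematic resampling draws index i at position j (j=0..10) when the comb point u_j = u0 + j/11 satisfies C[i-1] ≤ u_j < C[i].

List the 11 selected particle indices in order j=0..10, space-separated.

C = [8/49, 13/49, 16/49, 20/49, 24/49, 32/49, 5/7, 43/49, 46/49, 46/49, 1]
j=0: u_0=3/220 ∈ [0, 8/49) → index 0
j=1: u_1=23/220 ∈ [0, 8/49) → index 0
j=2: u_2=43/220 ∈ [8/49, 13/49) → index 1
j=3: u_3=63/220 ∈ [13/49, 16/49) → index 2
j=4: u_4=83/220 ∈ [16/49, 20/49) → index 3
j=5: u_5=103/220 ∈ [20/49, 24/49) → index 4
j=6: u_6=123/220 ∈ [24/49, 32/49) → index 5
j=7: u_7=13/20 ∈ [24/49, 32/49) → index 5
j=8: u_8=163/220 ∈ [5/7, 43/49) → index 7
j=9: u_9=183/220 ∈ [5/7, 43/49) → index 7
j=10: u_10=203/220 ∈ [43/49, 46/49) → index 8

0 0 1 2 3 4 5 5 7 7 8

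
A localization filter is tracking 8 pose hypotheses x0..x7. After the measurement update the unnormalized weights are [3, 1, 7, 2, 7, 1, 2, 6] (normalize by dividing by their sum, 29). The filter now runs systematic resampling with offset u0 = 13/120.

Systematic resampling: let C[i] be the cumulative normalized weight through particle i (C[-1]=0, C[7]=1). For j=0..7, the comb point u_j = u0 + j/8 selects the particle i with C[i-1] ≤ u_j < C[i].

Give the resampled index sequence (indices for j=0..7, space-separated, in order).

C = [3/29, 4/29, 11/29, 13/29, 20/29, 21/29, 23/29, 1]
j=0: u_0=13/120 ∈ [3/29, 4/29) → index 1
j=1: u_1=7/30 ∈ [4/29, 11/29) → index 2
j=2: u_2=43/120 ∈ [4/29, 11/29) → index 2
j=3: u_3=29/60 ∈ [13/29, 20/29) → index 4
j=4: u_4=73/120 ∈ [13/29, 20/29) → index 4
j=5: u_5=11/15 ∈ [21/29, 23/29) → index 6
j=6: u_6=103/120 ∈ [23/29, 1) → index 7
j=7: u_7=59/60 ∈ [23/29, 1) → index 7

1 2 2 4 4 6 7 7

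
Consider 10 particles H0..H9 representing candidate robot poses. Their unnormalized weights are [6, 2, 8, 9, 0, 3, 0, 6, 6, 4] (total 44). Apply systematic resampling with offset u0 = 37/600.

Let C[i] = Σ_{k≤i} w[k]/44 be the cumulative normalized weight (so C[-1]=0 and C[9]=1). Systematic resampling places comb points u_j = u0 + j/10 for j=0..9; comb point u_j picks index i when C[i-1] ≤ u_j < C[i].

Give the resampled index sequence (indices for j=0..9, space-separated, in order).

0 1 2 2 3 3 7 7 8 9

C = [3/22, 2/11, 4/11, 25/44, 25/44, 7/11, 7/11, 17/22, 10/11, 1]
j=0: u_0=37/600 ∈ [0, 3/22) → index 0
j=1: u_1=97/600 ∈ [3/22, 2/11) → index 1
j=2: u_2=157/600 ∈ [2/11, 4/11) → index 2
j=3: u_3=217/600 ∈ [2/11, 4/11) → index 2
j=4: u_4=277/600 ∈ [4/11, 25/44) → index 3
j=5: u_5=337/600 ∈ [4/11, 25/44) → index 3
j=6: u_6=397/600 ∈ [7/11, 17/22) → index 7
j=7: u_7=457/600 ∈ [7/11, 17/22) → index 7
j=8: u_8=517/600 ∈ [17/22, 10/11) → index 8
j=9: u_9=577/600 ∈ [10/11, 1) → index 9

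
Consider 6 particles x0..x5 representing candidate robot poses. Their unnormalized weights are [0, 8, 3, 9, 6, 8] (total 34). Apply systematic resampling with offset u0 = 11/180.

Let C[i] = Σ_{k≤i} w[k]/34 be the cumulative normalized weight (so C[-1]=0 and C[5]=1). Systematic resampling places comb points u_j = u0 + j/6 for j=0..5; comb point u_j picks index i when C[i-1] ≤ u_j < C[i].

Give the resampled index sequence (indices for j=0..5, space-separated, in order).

C = [0, 4/17, 11/34, 10/17, 13/17, 1]
j=0: u_0=11/180 ∈ [0, 4/17) → index 1
j=1: u_1=41/180 ∈ [0, 4/17) → index 1
j=2: u_2=71/180 ∈ [11/34, 10/17) → index 3
j=3: u_3=101/180 ∈ [11/34, 10/17) → index 3
j=4: u_4=131/180 ∈ [10/17, 13/17) → index 4
j=5: u_5=161/180 ∈ [13/17, 1) → index 5

1 1 3 3 4 5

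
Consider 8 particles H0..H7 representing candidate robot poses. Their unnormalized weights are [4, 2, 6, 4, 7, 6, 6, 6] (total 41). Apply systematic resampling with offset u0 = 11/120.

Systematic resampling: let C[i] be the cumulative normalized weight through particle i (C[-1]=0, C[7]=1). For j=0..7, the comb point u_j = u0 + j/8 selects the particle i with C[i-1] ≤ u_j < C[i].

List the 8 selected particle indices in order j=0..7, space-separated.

0 2 3 4 5 6 6 7

C = [4/41, 6/41, 12/41, 16/41, 23/41, 29/41, 35/41, 1]
j=0: u_0=11/120 ∈ [0, 4/41) → index 0
j=1: u_1=13/60 ∈ [6/41, 12/41) → index 2
j=2: u_2=41/120 ∈ [12/41, 16/41) → index 3
j=3: u_3=7/15 ∈ [16/41, 23/41) → index 4
j=4: u_4=71/120 ∈ [23/41, 29/41) → index 5
j=5: u_5=43/60 ∈ [29/41, 35/41) → index 6
j=6: u_6=101/120 ∈ [29/41, 35/41) → index 6
j=7: u_7=29/30 ∈ [35/41, 1) → index 7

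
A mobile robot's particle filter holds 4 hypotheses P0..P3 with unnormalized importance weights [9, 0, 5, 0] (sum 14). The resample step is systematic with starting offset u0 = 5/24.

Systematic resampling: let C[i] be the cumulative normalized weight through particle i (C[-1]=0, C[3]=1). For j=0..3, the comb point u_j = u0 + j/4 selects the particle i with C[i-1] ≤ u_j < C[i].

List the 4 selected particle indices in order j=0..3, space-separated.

0 0 2 2

C = [9/14, 9/14, 1, 1]
j=0: u_0=5/24 ∈ [0, 9/14) → index 0
j=1: u_1=11/24 ∈ [0, 9/14) → index 0
j=2: u_2=17/24 ∈ [9/14, 1) → index 2
j=3: u_3=23/24 ∈ [9/14, 1) → index 2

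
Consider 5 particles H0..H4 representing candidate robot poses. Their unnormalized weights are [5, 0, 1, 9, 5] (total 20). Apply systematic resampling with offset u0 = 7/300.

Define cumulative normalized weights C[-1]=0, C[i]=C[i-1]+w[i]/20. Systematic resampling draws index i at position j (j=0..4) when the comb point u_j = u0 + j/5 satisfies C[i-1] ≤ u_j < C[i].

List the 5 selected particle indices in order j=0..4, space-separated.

C = [1/4, 1/4, 3/10, 3/4, 1]
j=0: u_0=7/300 ∈ [0, 1/4) → index 0
j=1: u_1=67/300 ∈ [0, 1/4) → index 0
j=2: u_2=127/300 ∈ [3/10, 3/4) → index 3
j=3: u_3=187/300 ∈ [3/10, 3/4) → index 3
j=4: u_4=247/300 ∈ [3/4, 1) → index 4

0 0 3 3 4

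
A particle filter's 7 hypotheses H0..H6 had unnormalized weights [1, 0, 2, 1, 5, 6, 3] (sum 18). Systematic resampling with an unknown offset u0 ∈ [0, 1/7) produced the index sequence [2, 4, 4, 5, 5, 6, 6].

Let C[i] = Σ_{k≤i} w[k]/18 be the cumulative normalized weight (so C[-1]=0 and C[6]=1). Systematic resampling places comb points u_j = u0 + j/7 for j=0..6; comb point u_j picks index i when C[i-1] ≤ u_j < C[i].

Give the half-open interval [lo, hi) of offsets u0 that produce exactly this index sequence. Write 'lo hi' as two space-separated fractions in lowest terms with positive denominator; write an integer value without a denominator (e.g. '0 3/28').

C = [1/18, 1/18, 1/6, 2/9, 1/2, 5/6, 1]
j=0 picked index 2: u0 ∈ [1/18, 1/6)
j=1 picked index 4: u0 ∈ [5/63, 5/14)
j=2 picked index 4: u0 ∈ [-4/63, 3/14)
j=3 picked index 5: u0 ∈ [1/14, 17/42)
j=4 picked index 5: u0 ∈ [-1/14, 11/42)
j=5 picked index 6: u0 ∈ [5/42, 2/7)
j=6 picked index 6: u0 ∈ [-1/42, 1/7)
intersection: [5/42, 1/7)

5/42 1/7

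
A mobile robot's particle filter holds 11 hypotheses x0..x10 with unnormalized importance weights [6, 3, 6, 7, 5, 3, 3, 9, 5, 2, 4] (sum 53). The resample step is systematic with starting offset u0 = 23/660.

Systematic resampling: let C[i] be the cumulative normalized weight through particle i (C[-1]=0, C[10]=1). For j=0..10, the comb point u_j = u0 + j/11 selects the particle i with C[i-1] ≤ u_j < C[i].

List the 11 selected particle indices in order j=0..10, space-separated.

C = [6/53, 9/53, 15/53, 22/53, 27/53, 30/53, 33/53, 42/53, 47/53, 49/53, 1]
j=0: u_0=23/660 ∈ [0, 6/53) → index 0
j=1: u_1=83/660 ∈ [6/53, 9/53) → index 1
j=2: u_2=13/60 ∈ [9/53, 15/53) → index 2
j=3: u_3=203/660 ∈ [15/53, 22/53) → index 3
j=4: u_4=263/660 ∈ [15/53, 22/53) → index 3
j=5: u_5=323/660 ∈ [22/53, 27/53) → index 4
j=6: u_6=383/660 ∈ [30/53, 33/53) → index 6
j=7: u_7=443/660 ∈ [33/53, 42/53) → index 7
j=8: u_8=503/660 ∈ [33/53, 42/53) → index 7
j=9: u_9=563/660 ∈ [42/53, 47/53) → index 8
j=10: u_10=623/660 ∈ [49/53, 1) → index 10

0 1 2 3 3 4 6 7 7 8 10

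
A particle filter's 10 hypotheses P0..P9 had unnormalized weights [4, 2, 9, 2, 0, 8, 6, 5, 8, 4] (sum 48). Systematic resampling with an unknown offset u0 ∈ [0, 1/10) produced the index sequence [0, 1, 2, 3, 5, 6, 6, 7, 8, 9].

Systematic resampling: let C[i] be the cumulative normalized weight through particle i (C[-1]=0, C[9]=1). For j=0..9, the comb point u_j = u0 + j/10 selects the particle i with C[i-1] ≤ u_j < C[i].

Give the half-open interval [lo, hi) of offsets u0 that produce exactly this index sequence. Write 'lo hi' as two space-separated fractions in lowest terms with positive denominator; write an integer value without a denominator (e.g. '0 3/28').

1/48 1/40

C = [1/12, 1/8, 5/16, 17/48, 17/48, 25/48, 31/48, 3/4, 11/12, 1]
j=0 picked index 0: u0 ∈ [0, 1/12)
j=1 picked index 1: u0 ∈ [-1/60, 1/40)
j=2 picked index 2: u0 ∈ [-3/40, 9/80)
j=3 picked index 3: u0 ∈ [1/80, 13/240)
j=4 picked index 5: u0 ∈ [-11/240, 29/240)
j=5 picked index 6: u0 ∈ [1/48, 7/48)
j=6 picked index 6: u0 ∈ [-19/240, 11/240)
j=7 picked index 7: u0 ∈ [-13/240, 1/20)
j=8 picked index 8: u0 ∈ [-1/20, 7/60)
j=9 picked index 9: u0 ∈ [1/60, 1/10)
intersection: [1/48, 1/40)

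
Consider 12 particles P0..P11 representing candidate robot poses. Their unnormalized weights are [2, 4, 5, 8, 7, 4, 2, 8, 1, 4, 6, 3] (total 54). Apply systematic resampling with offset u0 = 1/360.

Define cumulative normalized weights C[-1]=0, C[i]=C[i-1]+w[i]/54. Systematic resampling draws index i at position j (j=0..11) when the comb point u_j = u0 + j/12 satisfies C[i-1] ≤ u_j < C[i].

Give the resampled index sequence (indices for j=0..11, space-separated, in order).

0 1 2 3 3 4 5 6 7 8 10 10

C = [1/27, 1/9, 11/54, 19/54, 13/27, 5/9, 16/27, 20/27, 41/54, 5/6, 17/18, 1]
j=0: u_0=1/360 ∈ [0, 1/27) → index 0
j=1: u_1=31/360 ∈ [1/27, 1/9) → index 1
j=2: u_2=61/360 ∈ [1/9, 11/54) → index 2
j=3: u_3=91/360 ∈ [11/54, 19/54) → index 3
j=4: u_4=121/360 ∈ [11/54, 19/54) → index 3
j=5: u_5=151/360 ∈ [19/54, 13/27) → index 4
j=6: u_6=181/360 ∈ [13/27, 5/9) → index 5
j=7: u_7=211/360 ∈ [5/9, 16/27) → index 6
j=8: u_8=241/360 ∈ [16/27, 20/27) → index 7
j=9: u_9=271/360 ∈ [20/27, 41/54) → index 8
j=10: u_10=301/360 ∈ [5/6, 17/18) → index 10
j=11: u_11=331/360 ∈ [5/6, 17/18) → index 10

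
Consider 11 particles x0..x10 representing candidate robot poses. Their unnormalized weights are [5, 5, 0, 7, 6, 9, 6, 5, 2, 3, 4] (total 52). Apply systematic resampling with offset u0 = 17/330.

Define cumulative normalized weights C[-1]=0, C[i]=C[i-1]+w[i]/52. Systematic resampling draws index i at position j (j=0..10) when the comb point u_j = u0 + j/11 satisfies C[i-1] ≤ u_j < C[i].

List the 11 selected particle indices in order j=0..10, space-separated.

0 1 3 3 4 5 5 6 7 9 10

C = [5/52, 5/26, 5/26, 17/52, 23/52, 8/13, 19/26, 43/52, 45/52, 12/13, 1]
j=0: u_0=17/330 ∈ [0, 5/52) → index 0
j=1: u_1=47/330 ∈ [5/52, 5/26) → index 1
j=2: u_2=7/30 ∈ [5/26, 17/52) → index 3
j=3: u_3=107/330 ∈ [5/26, 17/52) → index 3
j=4: u_4=137/330 ∈ [17/52, 23/52) → index 4
j=5: u_5=167/330 ∈ [23/52, 8/13) → index 5
j=6: u_6=197/330 ∈ [23/52, 8/13) → index 5
j=7: u_7=227/330 ∈ [8/13, 19/26) → index 6
j=8: u_8=257/330 ∈ [19/26, 43/52) → index 7
j=9: u_9=287/330 ∈ [45/52, 12/13) → index 9
j=10: u_10=317/330 ∈ [12/13, 1) → index 10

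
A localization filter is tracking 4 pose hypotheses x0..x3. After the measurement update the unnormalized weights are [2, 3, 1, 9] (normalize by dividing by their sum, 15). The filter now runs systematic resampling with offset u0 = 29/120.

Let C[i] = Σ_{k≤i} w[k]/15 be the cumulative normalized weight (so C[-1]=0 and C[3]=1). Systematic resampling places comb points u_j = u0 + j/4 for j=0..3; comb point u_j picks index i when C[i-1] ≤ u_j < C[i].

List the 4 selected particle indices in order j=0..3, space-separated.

C = [2/15, 1/3, 2/5, 1]
j=0: u_0=29/120 ∈ [2/15, 1/3) → index 1
j=1: u_1=59/120 ∈ [2/5, 1) → index 3
j=2: u_2=89/120 ∈ [2/5, 1) → index 3
j=3: u_3=119/120 ∈ [2/5, 1) → index 3

1 3 3 3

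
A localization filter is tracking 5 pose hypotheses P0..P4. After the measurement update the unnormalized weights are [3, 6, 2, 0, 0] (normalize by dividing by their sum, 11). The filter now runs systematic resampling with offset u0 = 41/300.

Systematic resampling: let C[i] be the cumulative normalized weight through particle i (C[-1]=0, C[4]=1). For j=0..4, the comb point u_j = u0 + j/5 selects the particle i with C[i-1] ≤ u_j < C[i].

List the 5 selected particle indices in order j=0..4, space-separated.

0 1 1 1 2

C = [3/11, 9/11, 1, 1, 1]
j=0: u_0=41/300 ∈ [0, 3/11) → index 0
j=1: u_1=101/300 ∈ [3/11, 9/11) → index 1
j=2: u_2=161/300 ∈ [3/11, 9/11) → index 1
j=3: u_3=221/300 ∈ [3/11, 9/11) → index 1
j=4: u_4=281/300 ∈ [9/11, 1) → index 2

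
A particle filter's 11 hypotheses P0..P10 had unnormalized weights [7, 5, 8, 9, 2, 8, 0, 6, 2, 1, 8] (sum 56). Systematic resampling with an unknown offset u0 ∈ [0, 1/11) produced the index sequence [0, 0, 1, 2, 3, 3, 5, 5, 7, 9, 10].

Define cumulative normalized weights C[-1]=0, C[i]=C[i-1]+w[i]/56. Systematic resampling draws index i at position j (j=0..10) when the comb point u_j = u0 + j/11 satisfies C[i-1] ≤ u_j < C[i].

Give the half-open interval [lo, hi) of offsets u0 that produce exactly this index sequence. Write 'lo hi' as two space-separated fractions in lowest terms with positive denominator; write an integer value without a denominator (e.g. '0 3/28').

C = [1/8, 3/14, 5/14, 29/56, 31/56, 39/56, 39/56, 45/56, 47/56, 6/7, 1]
j=0 picked index 0: u0 ∈ [0, 1/8)
j=1 picked index 0: u0 ∈ [-1/11, 3/88)
j=2 picked index 1: u0 ∈ [-5/88, 5/154)
j=3 picked index 2: u0 ∈ [-9/154, 13/154)
j=4 picked index 3: u0 ∈ [-1/154, 95/616)
j=5 picked index 3: u0 ∈ [-15/154, 39/616)
j=6 picked index 5: u0 ∈ [5/616, 93/616)
j=7 picked index 5: u0 ∈ [-51/616, 37/616)
j=8 picked index 7: u0 ∈ [-19/616, 47/616)
j=9 picked index 9: u0 ∈ [13/616, 3/77)
j=10 picked index 10: u0 ∈ [-4/77, 1/11)
intersection: [13/616, 5/154)

13/616 5/154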